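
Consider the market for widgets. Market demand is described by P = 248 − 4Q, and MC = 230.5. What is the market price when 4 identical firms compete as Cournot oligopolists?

Cournot with 4 identical firms: the symmetric best-response condition is 248 − 20q = 230.5. Each firm produces q = 0.875, total output Q = 3.5, price P = 234.

P = 234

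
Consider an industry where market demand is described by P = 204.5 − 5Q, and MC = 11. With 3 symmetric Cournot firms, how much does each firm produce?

With 3 symmetric Cournot firms, each firm's FOC gives 204.5 − 20q = 11, so q = 9.675, Q = 3·9.675 = 29.025, and P = 59.375.

q_i = 9.675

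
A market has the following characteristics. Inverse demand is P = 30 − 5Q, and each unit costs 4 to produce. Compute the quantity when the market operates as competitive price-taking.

Competitive firms price at marginal cost: P = 4, giving Q = 5.2.

Q = 5.2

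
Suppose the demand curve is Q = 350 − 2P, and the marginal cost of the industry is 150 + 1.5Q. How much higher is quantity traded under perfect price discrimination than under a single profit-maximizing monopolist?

Inverting demand: P = 175 − 0.5Q.
The monopolist equates marginal revenue to marginal cost: 175 − Q = 150 + 1.5Q, so Q = 10. From demand, P = 170.
A perfectly discriminating monopolist sells every unit with P(Q) ≥ MC(Q), so output equals the competitive quantity Q = 12.5. Each buyer pays their reservation price, so CS = 0 and the firm captures all surplus.
Change in quantity traded: 12.5 − 10 = 2.5.

Quantity traded rises by 2.5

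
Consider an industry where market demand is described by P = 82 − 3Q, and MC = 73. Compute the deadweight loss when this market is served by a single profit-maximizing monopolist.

Competitive firms price at marginal cost: P = 73, giving Q = 3.
Monopoly sets MR = MC: 82 − 6Q = 73 ⇒ Q = 1.5, P = 82 − 3·1.5 = 77.5.
DWL is the triangle between Q = 1.5 and Q = 3: ½·(3 − 1.5)·(77.5 − 73) = 3.375.

DWL = 3.375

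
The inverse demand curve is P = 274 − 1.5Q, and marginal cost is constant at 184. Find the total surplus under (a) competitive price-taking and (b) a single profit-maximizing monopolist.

Competition: TS = 2700; Monopoly: TS = 2025

Under competition P = MC = 184, so Q = (274 − 184)/1.5 = 60.
CS = ½·(274 − 184)·60 = 2700; PS = (184 − 184)·60 = 0; TS = 2700.
Monopoly sets MR = MC: 274 − 3Q = 184 ⇒ Q = 30, P = 274 − 1.5·30 = 229.
CS = ½·(274 − 229)·30 = 675; PS = (229 − 184)·30 = 1350; TS = 2025.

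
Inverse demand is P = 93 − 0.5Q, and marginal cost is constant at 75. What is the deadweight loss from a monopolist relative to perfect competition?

DWL = 81

Perfect competition: P = MC = 75, so 93 − 0.5Q = 75 and Q = 36.
The monopolist equates marginal revenue to marginal cost: 93 − Q = 75, so Q = 18. From demand, P = 84.
DWL is the triangle between Q = 18 and Q = 36: ½·(36 − 18)·(84 − 75) = 81.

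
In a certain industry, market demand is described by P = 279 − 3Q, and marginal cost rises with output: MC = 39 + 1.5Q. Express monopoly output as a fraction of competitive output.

Q_m/Q_c = 0.6

Monopoly sets MR = MC: 279 − 6Q = 39 + 1.5Q ⇒ Q = 32, P = 279 − 3·32 = 183.
Competitive equilibrium sets price equal to marginal cost: 279 − 3Q = 39 + 1.5Q, so Q = 160/3 and P = 119.
Ratio Q_m/Q_c = 32/(160/3) = 0.6.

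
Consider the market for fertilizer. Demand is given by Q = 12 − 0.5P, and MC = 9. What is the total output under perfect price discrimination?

Inverting demand: P = 24 − 2Q.
A perfectly discriminating monopolist sells every unit with P(Q) ≥ MC(Q), so output equals the competitive quantity Q = 7.5. Each buyer pays their reservation price, so CS = 0 and the firm captures all surplus.

Q = 7.5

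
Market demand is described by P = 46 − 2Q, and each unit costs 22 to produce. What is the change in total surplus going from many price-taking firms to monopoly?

Competitive firms price at marginal cost: P = 22, giving Q = 12.
CS = ½·(46 − 22)·12 = 144; PS = (22 − 22)·12 = 0; TS = 144.
Monopoly sets MR = MC: 46 − 4Q = 22 ⇒ Q = 6, P = 46 − 2·6 = 34.
CS = ½·(46 − 34)·6 = 36; PS = (34 − 22)·6 = 72; TS = 108.
Change in total surplus: 108 − 144 = −36.

TS falls by 36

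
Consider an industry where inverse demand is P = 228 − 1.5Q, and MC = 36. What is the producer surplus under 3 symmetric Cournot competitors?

Cournot with 3 identical firms: the symmetric best-response condition is 228 − 6q = 36. Each firm produces q = 32, total output Q = 96, price P = 84.
PS = (84 − 36)·96 = 4608.

PS = 4608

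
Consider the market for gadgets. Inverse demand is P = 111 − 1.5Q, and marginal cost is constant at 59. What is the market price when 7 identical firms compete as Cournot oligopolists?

With 7 symmetric Cournot firms, each firm's FOC gives 111 − 12q = 59, so q = 13/3, Q = 7·13/3 = 91/3, and P = 65.5.

P = 65.5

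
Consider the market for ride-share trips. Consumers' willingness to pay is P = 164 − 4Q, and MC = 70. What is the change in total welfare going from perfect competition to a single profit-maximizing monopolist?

Competitive firms price at marginal cost: P = 70, giving Q = 23.5.
CS = ½·(164 − 70)·23.5 = 1104.5; PS = (70 − 70)·23.5 = 0; TS = 1104.5.
The monopolist equates marginal revenue to marginal cost: 164 − 8Q = 70, so Q = 11.75. From demand, P = 117.
CS = ½·(164 − 117)·11.75 = 276.125; PS = (117 − 70)·11.75 = 552.25; TS = 828.375.
Change in total welfare: 828.375 − 1104.5 = −276.125.

TS falls by 276.125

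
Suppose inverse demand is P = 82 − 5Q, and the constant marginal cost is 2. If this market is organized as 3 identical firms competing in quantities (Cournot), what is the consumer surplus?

In a 3-firm Cournot equilibrium, symmetry and the first-order condition give q = (82 − 2)/(20) = 4. So Q = 12 and P = 22.
CS = ½·(82 − 22)·12 = 360.

CS = 360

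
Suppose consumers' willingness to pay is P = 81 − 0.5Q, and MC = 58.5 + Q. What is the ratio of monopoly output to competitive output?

Q_m/Q_c = 0.75

A monopolist chooses Q where MR = MC. MR = 81 − Q; setting this equal to 58.5 + Q gives Q = 11.25 and P = 75.375.
Competitive equilibrium sets price equal to marginal cost: 81 − 0.5Q = 58.5 + Q, so Q = 15 and P = 73.5.
Ratio Q_m/Q_c = 11.25/15 = 0.75.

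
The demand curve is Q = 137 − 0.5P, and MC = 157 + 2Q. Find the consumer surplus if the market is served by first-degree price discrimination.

Inverting demand: P = 274 − 2Q.
With perfect price discrimination, output is the efficient level Q = 29.25 (where demand meets MC), but every buyer pays their willingness to pay: CS = 0 and PS = total surplus.
CS = 0.

CS = 0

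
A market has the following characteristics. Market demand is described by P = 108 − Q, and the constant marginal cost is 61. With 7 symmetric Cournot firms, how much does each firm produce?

q_i = 5.875

With 7 symmetric Cournot firms, each firm's FOC gives 108 − 8q = 61, so q = 5.875, Q = 7·5.875 = 41.125, and P = 66.875.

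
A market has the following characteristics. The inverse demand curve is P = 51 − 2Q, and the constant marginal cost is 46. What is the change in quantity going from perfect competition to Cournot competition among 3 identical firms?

Under competition P = MC = 46, so Q = (51 − 46)/2 = 2.5.
In a 3-firm Cournot equilibrium, symmetry and the first-order condition give q = (51 − 46)/(8) = 0.625. So Q = 1.875 and P = 47.25.
Change in quantity: 1.875 − 2.5 = −0.625.

Quantity falls by 0.625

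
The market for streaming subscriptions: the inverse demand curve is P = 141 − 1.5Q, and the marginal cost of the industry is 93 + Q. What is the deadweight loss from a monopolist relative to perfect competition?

DWL = 64.8

Under competition P = MC: 141 − 1.5Q = 93 + Q ⇒ Q = 19.2, P = 112.2.
Monopoly sets MR = MC: 141 − 3Q = 93 + Q ⇒ Q = 12, P = 141 − 1.5·12 = 123.
CS = ½·(141 − 112.2)·19.2 = 276.48; PS = (112.2·19.2 − 93·19.2 − ½·1·19.2²) = 184.32; TS = 460.8.
CS = ½·(141 − 123)·12 = 108; PS = (123·12 − 93·12 − ½·1·12²) = 288; TS = 396.
DWL = 460.8 − 396 = 64.8.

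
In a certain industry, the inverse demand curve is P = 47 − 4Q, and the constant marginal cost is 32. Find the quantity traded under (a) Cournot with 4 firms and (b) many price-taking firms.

Cournot: Q = 3; Competition: Q = 3.75

Cournot with 4 identical firms: the symmetric best-response condition is 47 − 20q = 32. Each firm produces q = 0.75, total output Q = 3, price P = 35.
Under competition P = MC = 32, so Q = (47 − 32)/4 = 3.75.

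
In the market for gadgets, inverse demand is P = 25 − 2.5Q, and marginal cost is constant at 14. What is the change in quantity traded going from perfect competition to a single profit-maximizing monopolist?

Competitive firms price at marginal cost: P = 14, giving Q = 4.4.
Monopoly sets MR = MC: 25 − 5Q = 14 ⇒ Q = 2.2, P = 25 − 2.5·2.2 = 19.5.
Change in quantity traded: 2.2 − 4.4 = −2.2.

Q falls by 2.2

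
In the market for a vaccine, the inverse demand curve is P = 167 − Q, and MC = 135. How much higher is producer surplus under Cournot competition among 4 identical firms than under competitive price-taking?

PS rises by 163.84

Perfect competition: P = MC = 135, so 167 − Q = 135 and Q = 32.
PS = (135 − 135)·32 = 0.
With 4 symmetric Cournot firms, each firm's FOC gives 167 − 5q = 135, so q = 6.4, Q = 4·6.4 = 25.6, and P = 141.4.
PS = (141.4 − 135)·25.6 = 163.84.
Change in producer surplus: 163.84 − 0 = 163.84.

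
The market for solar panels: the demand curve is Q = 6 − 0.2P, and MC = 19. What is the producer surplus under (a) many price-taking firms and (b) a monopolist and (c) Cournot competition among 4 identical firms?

Competition: PS = 0; Monopoly: PS = 6.05; Cournot: PS = 3.872

Inverting demand: P = 30 − 5Q.
Under competition P = MC = 19, so Q = (30 − 19)/5 = 2.2.
PS = (19 − 19)·2.2 = 0.
Monopoly sets MR = MC: 30 − 10Q = 19 ⇒ Q = 1.1, P = 30 − 5·1.1 = 24.5.
PS = (24.5 − 19)·1.1 = 6.05.
In a 4-firm Cournot equilibrium, symmetry and the first-order condition give q = (30 − 19)/(25) = 0.44. So Q = 1.76 and P = 21.2.
PS = (21.2 − 19)·1.76 = 3.872.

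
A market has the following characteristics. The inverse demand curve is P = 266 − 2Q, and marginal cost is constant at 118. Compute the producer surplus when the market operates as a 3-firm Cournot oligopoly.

In a 3-firm Cournot equilibrium, symmetry and the first-order condition give q = (266 − 118)/(8) = 18.5. So Q = 55.5 and P = 155.
PS = (155 − 118)·55.5 = 2053.5.

PS = 2053.5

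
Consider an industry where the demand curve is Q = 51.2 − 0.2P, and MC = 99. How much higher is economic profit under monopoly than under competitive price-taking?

Inverting demand: P = 256 − 5Q.
Competitive firms price at marginal cost: P = 99, giving Q = 31.4.
Profit = (99 − 99)·31.4 = 0.
A monopolist chooses Q where MR = MC. MR = 256 − 10Q; setting this equal to 99 gives Q = 15.7 and P = 177.5.
Profit = (177.5 − 99)·15.7 = 1232.45.
Change in economic profit: 1232.45 − 0 = 1232.45.

Economic profit rises by 1232.45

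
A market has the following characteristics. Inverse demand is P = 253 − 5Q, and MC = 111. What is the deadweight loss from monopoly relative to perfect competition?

Under competition P = MC = 111, so Q = (253 − 111)/5 = 28.4.
The monopolist equates marginal revenue to marginal cost: 253 − 10Q = 111, so Q = 14.2. From demand, P = 182.
DWL is the triangle between Q = 14.2 and Q = 28.4: ½·(28.4 − 14.2)·(182 − 111) = 504.1.

DWL = 504.1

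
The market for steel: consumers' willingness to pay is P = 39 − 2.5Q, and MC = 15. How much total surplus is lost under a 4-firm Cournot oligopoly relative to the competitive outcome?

DWL = 4.608

Perfect competition: P = MC = 15, so 39 − 2.5Q = 15 and Q = 9.6.
With 4 symmetric Cournot firms, each firm's FOC gives 39 − 12.5q = 15, so q = 1.92, Q = 4·1.92 = 7.68, and P = 19.8.
DWL is the triangle between Q = 7.68 and Q = 9.6: ½·(9.6 − 7.68)·(19.8 − 15) = 4.608.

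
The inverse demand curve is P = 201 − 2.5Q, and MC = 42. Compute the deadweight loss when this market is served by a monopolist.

DWL = 1264.05

Perfect competition: P = MC = 42, so 201 − 2.5Q = 42 and Q = 63.6.
Monopoly sets MR = MC: 201 − 5Q = 42 ⇒ Q = 31.8, P = 201 − 2.5·31.8 = 121.5.
DWL is the triangle between Q = 31.8 and Q = 63.6: ½·(63.6 − 31.8)·(121.5 − 42) = 1264.05.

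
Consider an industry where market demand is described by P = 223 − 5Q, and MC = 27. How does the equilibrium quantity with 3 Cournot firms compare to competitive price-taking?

Cournot: Q = 29.4; Competition: Q = 39.2

With 3 symmetric Cournot firms, each firm's FOC gives 223 − 20q = 27, so q = 9.8, Q = 3·9.8 = 29.4, and P = 76.
Perfect competition: P = MC = 27, so 223 − 5Q = 27 and Q = 39.2.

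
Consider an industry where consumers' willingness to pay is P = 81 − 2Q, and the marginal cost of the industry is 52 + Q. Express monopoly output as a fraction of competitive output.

Q_m/Q_c = 0.6

Monopoly sets MR = MC: 81 − 4Q = 52 + Q ⇒ Q = 5.8, P = 81 − 2·5.8 = 69.4.
Competitive equilibrium sets price equal to marginal cost: 81 − 2Q = 52 + Q, so Q = 29/3 and P = 185/3.
Ratio Q_m/Q_c = 5.8/(29/3) = 0.6.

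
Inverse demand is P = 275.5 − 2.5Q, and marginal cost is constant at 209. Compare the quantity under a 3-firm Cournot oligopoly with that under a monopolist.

In a 3-firm Cournot equilibrium, symmetry and the first-order condition give q = (275.5 − 209)/(10) = 6.65. So Q = 19.95 and P = 225.625.
A monopolist chooses Q where MR = MC. MR = 275.5 − 5Q; setting this equal to 209 gives Q = 13.3 and P = 242.25.

Cournot: Q = 19.95; Monopoly: Q = 13.3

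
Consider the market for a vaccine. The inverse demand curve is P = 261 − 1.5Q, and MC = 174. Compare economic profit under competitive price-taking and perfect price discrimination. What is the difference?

Competitive firms price at marginal cost: P = 174, giving Q = 58.
Profit = (174 − 174)·58 = 0.
With perfect price discrimination, output is the efficient level Q = 58 (where demand meets MC), but every buyer pays their willingness to pay: CS = 0 and PS = total surplus.
PS equals the full surplus area, 2523. Profit = 2523 = 2523.
Change in economic profit: 2523 − 0 = 2523.

Economic profit rises by 2523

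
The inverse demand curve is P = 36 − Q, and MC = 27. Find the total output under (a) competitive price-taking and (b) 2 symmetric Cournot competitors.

Competition: Q = 9; Cournot: Q = 6

Competitive firms price at marginal cost: P = 27, giving Q = 9.
In a 2-firm Cournot equilibrium, symmetry and the first-order condition give q = (36 − 27)/(3) = 3. So Q = 6 and P = 30.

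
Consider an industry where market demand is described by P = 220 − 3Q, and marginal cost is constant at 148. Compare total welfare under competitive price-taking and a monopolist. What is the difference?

Under competition P = MC = 148, so Q = (220 − 148)/3 = 24.
CS = ½·(220 − 148)·24 = 864; PS = (148 − 148)·24 = 0; TS = 864.
Monopoly sets MR = MC: 220 − 6Q = 148 ⇒ Q = 12, P = 220 − 3·12 = 184.
CS = ½·(220 − 184)·12 = 216; PS = (184 − 148)·12 = 432; TS = 648.
Change in total welfare: 648 − 864 = −216.

Total welfare falls by 216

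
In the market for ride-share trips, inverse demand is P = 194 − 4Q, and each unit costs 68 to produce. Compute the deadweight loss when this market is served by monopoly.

Perfect competition: P = MC = 68, so 194 − 4Q = 68 and Q = 31.5.
The monopolist equates marginal revenue to marginal cost: 194 − 8Q = 68, so Q = 15.75. From demand, P = 131.
DWL is the triangle between Q = 15.75 and Q = 31.5: ½·(31.5 − 15.75)·(131 − 68) = 496.125.

DWL = 496.125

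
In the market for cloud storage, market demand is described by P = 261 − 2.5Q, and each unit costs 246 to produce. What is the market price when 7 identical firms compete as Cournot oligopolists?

P = 247.875

With 7 symmetric Cournot firms, each firm's FOC gives 261 − 20q = 246, so q = 0.75, Q = 7·0.75 = 5.25, and P = 247.875.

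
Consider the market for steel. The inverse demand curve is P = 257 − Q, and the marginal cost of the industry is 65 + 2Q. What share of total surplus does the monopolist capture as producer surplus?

PS/TS = 0.8

A monopolist chooses Q where MR = MC. MR = 257 − 2Q; setting this equal to 65 + 2Q gives Q = 48 and P = 209.
CS = ½·(257 − 209)·48 = 1152.
PS = P·Q − VC(Q) = 209·48 − (65·48 + ½·2·48²) = 4608.
Share captured = PS/TS = 4608/5760 = 0.8.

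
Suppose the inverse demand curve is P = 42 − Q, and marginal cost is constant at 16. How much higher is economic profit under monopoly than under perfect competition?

π rises by 169

Perfect competition: P = MC = 16, so 42 − Q = 16 and Q = 26.
Profit = (16 − 16)·26 = 0.
A monopolist chooses Q where MR = MC. MR = 42 − 2Q; setting this equal to 16 gives Q = 13 and P = 29.
Profit = (29 − 16)·13 = 169.
Change in economic profit: 169 − 0 = 169.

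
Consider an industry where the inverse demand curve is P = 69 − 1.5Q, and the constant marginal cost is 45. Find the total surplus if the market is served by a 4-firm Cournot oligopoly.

Cournot with 4 identical firms: the symmetric best-response condition is 69 − 7.5q = 45. Each firm produces q = 3.2, total output Q = 12.8, price P = 49.8.
CS = ½·(69 − 49.8)·12.8 = 122.88; PS = (49.8 − 45)·12.8 = 61.44; TS = 184.32.

TS = 184.32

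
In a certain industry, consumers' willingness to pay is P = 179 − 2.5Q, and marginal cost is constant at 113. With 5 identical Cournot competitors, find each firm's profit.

π_i = 48.4

In a 5-firm Cournot equilibrium, symmetry and the first-order condition give q = (179 − 113)/(15) = 4.4. So Q = 22 and P = 124.
Each firm's profit = (124 − 113)·4.4 = 48.4.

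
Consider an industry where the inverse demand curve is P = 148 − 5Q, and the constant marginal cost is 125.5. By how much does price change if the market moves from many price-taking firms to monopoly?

P rises by 11.25

Competitive firms price at marginal cost: P = 125.5, giving Q = 4.5.
Monopoly sets MR = MC: 148 − 10Q = 125.5 ⇒ Q = 2.25, P = 148 − 5·2.25 = 136.75.
Change in price: 136.75 − 125.5 = 11.25.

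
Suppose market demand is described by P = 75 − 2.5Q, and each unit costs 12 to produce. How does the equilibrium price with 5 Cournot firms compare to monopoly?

Cournot: P = 22.5; Monopoly: P = 43.5

Cournot with 5 identical firms: the symmetric best-response condition is 75 − 15q = 12. Each firm produces q = 4.2, total output Q = 21, price P = 22.5.
A monopolist chooses Q where MR = MC. MR = 75 − 5Q; setting this equal to 12 gives Q = 12.6 and P = 43.5.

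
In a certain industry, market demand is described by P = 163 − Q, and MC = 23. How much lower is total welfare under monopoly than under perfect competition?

Total welfare falls by 2450

Perfect competition: P = MC = 23, so 163 − Q = 23 and Q = 140.
CS = ½·(163 − 23)·140 = 9800; PS = (23 − 23)·140 = 0; TS = 9800.
The monopolist equates marginal revenue to marginal cost: 163 − 2Q = 23, so Q = 70. From demand, P = 93.
CS = ½·(163 − 93)·70 = 2450; PS = (93 − 23)·70 = 4900; TS = 7350.
Change in total welfare: 7350 − 9800 = −2450.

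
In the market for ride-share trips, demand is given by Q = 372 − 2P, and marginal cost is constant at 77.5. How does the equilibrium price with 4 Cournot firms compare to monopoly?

Cournot: P = 99.2; Monopoly: P = 131.75

Inverting demand: P = 186 − 0.5Q.
Cournot with 4 identical firms: the symmetric best-response condition is 186 − 2.5q = 77.5. Each firm produces q = 43.4, total output Q = 173.6, price P = 99.2.
The monopolist equates marginal revenue to marginal cost: 186 − Q = 77.5, so Q = 108.5. From demand, P = 131.75.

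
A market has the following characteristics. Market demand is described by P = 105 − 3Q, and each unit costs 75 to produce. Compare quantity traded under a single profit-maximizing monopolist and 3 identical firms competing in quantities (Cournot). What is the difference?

A monopolist chooses Q where MR = MC. MR = 105 − 6Q; setting this equal to 75 gives Q = 5 and P = 90.
With 3 symmetric Cournot firms, each firm's FOC gives 105 − 12q = 75, so q = 2.5, Q = 3·2.5 = 7.5, and P = 82.5.
Change in quantity traded: 7.5 − 5 = 2.5.

Q rises by 2.5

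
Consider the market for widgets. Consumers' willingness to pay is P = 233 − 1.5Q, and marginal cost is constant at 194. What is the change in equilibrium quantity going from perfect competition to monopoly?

Perfect competition: P = MC = 194, so 233 − 1.5Q = 194 and Q = 26.
The monopolist equates marginal revenue to marginal cost: 233 − 3Q = 194, so Q = 13. From demand, P = 213.5.
Change in equilibrium quantity: 13 − 26 = −13.

Q falls by 13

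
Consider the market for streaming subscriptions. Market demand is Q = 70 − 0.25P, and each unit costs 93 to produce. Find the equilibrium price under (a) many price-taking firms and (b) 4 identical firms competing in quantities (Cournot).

Competition: P = 93; Cournot: P = 130.4

Inverting demand: P = 280 − 4Q.
Competitive firms price at marginal cost: P = 93, giving Q = 46.75.
In a 4-firm Cournot equilibrium, symmetry and the first-order condition give q = (280 − 93)/(20) = 9.35. So Q = 37.4 and P = 130.4.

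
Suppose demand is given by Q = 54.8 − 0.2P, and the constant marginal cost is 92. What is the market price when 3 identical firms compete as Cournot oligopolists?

Inverting demand: P = 274 − 5Q.
In a 3-firm Cournot equilibrium, symmetry and the first-order condition give q = (274 − 92)/(20) = 9.1. So Q = 27.3 and P = 137.5.

P = 137.5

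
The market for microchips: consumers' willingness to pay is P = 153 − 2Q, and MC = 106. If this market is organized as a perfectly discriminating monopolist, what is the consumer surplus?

CS = 0

With perfect price discrimination, output is the efficient level Q = 23.5 (where demand meets MC), but every buyer pays their willingness to pay: CS = 0 and PS = total surplus.
CS = 0.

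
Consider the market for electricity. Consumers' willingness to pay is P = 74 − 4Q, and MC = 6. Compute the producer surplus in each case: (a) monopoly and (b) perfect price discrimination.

The monopolist equates marginal revenue to marginal cost: 74 − 8Q = 6, so Q = 8.5. From demand, P = 40.
PS = (40 − 6)·8.5 = 289.
With perfect price discrimination, output is the efficient level Q = 17 (where demand meets MC), but every buyer pays their willingness to pay: CS = 0 and PS = total surplus.
PS = ½·(74 − 6)·17 = 578.

Monopoly: PS = 289; Perfect PD: PS = 578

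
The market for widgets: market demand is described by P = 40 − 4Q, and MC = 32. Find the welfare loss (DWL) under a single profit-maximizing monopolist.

Under competition P = MC = 32, so Q = (40 − 32)/4 = 2.
A monopolist chooses Q where MR = MC. MR = 40 − 8Q; setting this equal to 32 gives Q = 1 and P = 36.
DWL is the triangle between Q = 1 and Q = 2: ½·(2 − 1)·(36 − 32) = 2.

DWL = 2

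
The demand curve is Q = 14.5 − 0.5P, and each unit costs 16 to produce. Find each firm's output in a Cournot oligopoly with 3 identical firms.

Inverting demand: P = 29 − 2Q.
Cournot with 3 identical firms: the symmetric best-response condition is 29 − 8q = 16. Each firm produces q = 1.625, total output Q = 4.875, price P = 19.25.

q_i = 1.625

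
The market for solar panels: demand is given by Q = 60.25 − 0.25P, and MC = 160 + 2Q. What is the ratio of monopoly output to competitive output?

Inverting demand: P = 241 − 4Q.
Monopoly sets MR = MC: 241 − 8Q = 160 + 2Q ⇒ Q = 8.1, P = 241 − 4·8.1 = 208.6.
Under competition P = MC: 241 − 4Q = 160 + 2Q ⇒ Q = 13.5, P = 187.
Ratio Q_m/Q_c = 8.1/13.5 = 0.6.

Q_m/Q_c = 0.6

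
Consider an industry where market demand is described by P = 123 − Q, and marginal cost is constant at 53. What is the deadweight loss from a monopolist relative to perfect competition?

DWL = 612.5

Under competition P = MC = 53, so Q = (123 − 53)/1 = 70.
Monopoly sets MR = MC: 123 − 2Q = 53 ⇒ Q = 35, P = 123 − 35 = 88.
DWL is the triangle between Q = 35 and Q = 70: ½·(70 − 35)·(88 − 53) = 612.5.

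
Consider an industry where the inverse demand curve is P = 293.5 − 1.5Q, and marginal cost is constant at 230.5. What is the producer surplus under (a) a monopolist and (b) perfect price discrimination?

Monopoly: PS = 661.5; Perfect PD: PS = 1323

A monopolist chooses Q where MR = MC. MR = 293.5 − 3Q; setting this equal to 230.5 gives Q = 21 and P = 262.
PS = (262 − 230.5)·21 = 661.5.
With perfect price discrimination, output is the efficient level Q = 42 (where demand meets MC), but every buyer pays their willingness to pay: CS = 0 and PS = total surplus.
PS = ½·(293.5 − 230.5)·42 = 1323.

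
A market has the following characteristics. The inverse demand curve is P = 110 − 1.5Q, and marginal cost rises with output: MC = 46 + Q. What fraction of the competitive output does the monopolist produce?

Q_m/Q_c = 0.625

The monopolist equates marginal revenue to marginal cost: 110 − 3Q = 46 + Q, so Q = 16. From demand, P = 86.
Under competition P = MC: 110 − 1.5Q = 46 + Q ⇒ Q = 25.6, P = 71.6.
Ratio Q_m/Q_c = 16/25.6 = 0.625.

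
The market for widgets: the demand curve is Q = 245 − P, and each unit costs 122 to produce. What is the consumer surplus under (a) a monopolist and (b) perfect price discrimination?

Monopoly: CS = 1891.125; Perfect PD: CS = 0

Inverting demand: P = 245 − Q.
A monopolist chooses Q where MR = MC. MR = 245 − 2Q; setting this equal to 122 gives Q = 61.5 and P = 183.5.
CS = ½·(245 − 183.5)·61.5 = 1891.125.
A perfectly discriminating monopolist sells every unit with P(Q) ≥ MC(Q), so output equals the competitive quantity Q = 123. Each buyer pays their reservation price, so CS = 0 and the firm captures all surplus.
CS = 0.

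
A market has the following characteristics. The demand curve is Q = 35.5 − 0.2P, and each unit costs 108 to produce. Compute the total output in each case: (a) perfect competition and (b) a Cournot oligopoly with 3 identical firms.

Competition: Q = 13.9; Cournot: Q = 10.425

Inverting demand: P = 177.5 − 5Q.
Competitive firms price at marginal cost: P = 108, giving Q = 13.9.
Cournot with 3 identical firms: the symmetric best-response condition is 177.5 − 20q = 108. Each firm produces q = 3.475, total output Q = 10.425, price P = 125.375.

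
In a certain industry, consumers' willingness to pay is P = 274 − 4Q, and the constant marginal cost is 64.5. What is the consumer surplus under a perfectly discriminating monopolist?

A perfectly discriminating monopolist sells every unit with P(Q) ≥ MC(Q), so output equals the competitive quantity Q = 52.375. Each buyer pays their reservation price, so CS = 0 and the firm captures all surplus.
CS = 0.

CS = 0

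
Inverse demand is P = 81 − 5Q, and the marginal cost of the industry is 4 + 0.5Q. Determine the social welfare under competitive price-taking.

TS = 539

Competitive equilibrium sets price equal to marginal cost: 81 − 5Q = 4 + 0.5Q, so Q = 14 and P = 11.
CS = ½·(81 − 11)·14 = 490; PS = (11·14 − 4·14 − ½·0.5·14²) = 49; TS = 539.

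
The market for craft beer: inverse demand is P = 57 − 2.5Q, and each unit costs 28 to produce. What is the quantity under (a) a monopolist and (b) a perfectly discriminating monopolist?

Monopoly sets MR = MC: 57 − 5Q = 28 ⇒ Q = 5.8, P = 57 − 2.5·5.8 = 42.5.
Under first-degree price discrimination the firm charges each unit its demand price and produces up to where P = MC, i.e. Q = 11.6. Consumer surplus is zero; producer surplus equals total surplus.

Monopoly: Q = 5.8; Perfect PD: Q = 11.6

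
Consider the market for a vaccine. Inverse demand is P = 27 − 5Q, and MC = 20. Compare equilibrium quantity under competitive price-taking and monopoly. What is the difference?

Under competition P = MC = 20, so Q = (27 − 20)/5 = 1.4.
Monopoly sets MR = MC: 27 − 10Q = 20 ⇒ Q = 0.7, P = 27 − 5·0.7 = 23.5.
Change in equilibrium quantity: 0.7 − 1.4 = −0.7.

Equilibrium quantity falls by 0.7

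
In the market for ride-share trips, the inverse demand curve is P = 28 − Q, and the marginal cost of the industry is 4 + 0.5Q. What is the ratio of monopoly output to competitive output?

Monopoly sets MR = MC: 28 − 2Q = 4 + 0.5Q ⇒ Q = 9.6, P = 28 − 9.6 = 18.4.
Competitive equilibrium sets price equal to marginal cost: 28 − Q = 4 + 0.5Q, so Q = 16 and P = 12.
Ratio Q_m/Q_c = 9.6/16 = 0.6.

Q_m/Q_c = 0.6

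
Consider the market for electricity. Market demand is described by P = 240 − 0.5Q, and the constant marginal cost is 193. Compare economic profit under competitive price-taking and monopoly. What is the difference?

Economic profit rises by 1104.5

Competitive firms price at marginal cost: P = 193, giving Q = 94.
Profit = (193 − 193)·94 = 0.
Monopoly sets MR = MC: 240 − Q = 193 ⇒ Q = 47, P = 240 − 0.5·47 = 216.5.
Profit = (216.5 − 193)·47 = 1104.5.
Change in economic profit: 1104.5 − 0 = 1104.5.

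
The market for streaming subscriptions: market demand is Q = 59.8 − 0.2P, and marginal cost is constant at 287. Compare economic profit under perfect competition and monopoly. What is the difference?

Inverting demand: P = 299 − 5Q.
Under competition P = MC = 287, so Q = (299 − 287)/5 = 2.4.
Profit = (287 − 287)·2.4 = 0.
A monopolist chooses Q where MR = MC. MR = 299 − 10Q; setting this equal to 287 gives Q = 1.2 and P = 293.
Profit = (293 − 287)·1.2 = 7.2.
Change in economic profit: 7.2 − 0 = 7.2.

π rises by 7.2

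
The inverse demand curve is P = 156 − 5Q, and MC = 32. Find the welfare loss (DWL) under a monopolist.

DWL = 384.4

Competitive firms price at marginal cost: P = 32, giving Q = 24.8.
Monopoly sets MR = MC: 156 − 10Q = 32 ⇒ Q = 12.4, P = 156 − 5·12.4 = 94.
DWL is the triangle between Q = 12.4 and Q = 24.8: ½·(24.8 − 12.4)·(94 − 32) = 384.4.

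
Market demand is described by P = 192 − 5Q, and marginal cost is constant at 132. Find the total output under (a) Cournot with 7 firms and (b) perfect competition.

Cournot: Q = 10.5; Competition: Q = 12

With 7 symmetric Cournot firms, each firm's FOC gives 192 − 40q = 132, so q = 1.5, Q = 7·1.5 = 10.5, and P = 139.5.
Under competition P = MC = 132, so Q = (192 − 132)/5 = 12.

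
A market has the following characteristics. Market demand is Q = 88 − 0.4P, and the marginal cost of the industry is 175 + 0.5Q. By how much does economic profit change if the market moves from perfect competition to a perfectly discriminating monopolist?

Inverting demand: P = 220 − 2.5Q.
Competitive equilibrium sets price equal to marginal cost: 220 − 2.5Q = 175 + 0.5Q, so Q = 15 and P = 182.5.
Profit = 182.5·15 − (175·15 + ½·0.5·15²) = 56.25.
With perfect price discrimination, output is the efficient level Q = 15 (where demand meets MC), but every buyer pays their willingness to pay: CS = 0 and PS = total surplus.
PS equals the full surplus area, 337.5. Profit = 337.5 = 337.5.
Change in economic profit: 337.5 − 56.25 = 281.25.

π rises by 281.25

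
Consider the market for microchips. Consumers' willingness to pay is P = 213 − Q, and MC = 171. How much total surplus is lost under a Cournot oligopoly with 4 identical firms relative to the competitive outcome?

DWL = 35.28

Perfect competition: P = MC = 171, so 213 − Q = 171 and Q = 42.
With 4 symmetric Cournot firms, each firm's FOC gives 213 − 5q = 171, so q = 8.4, Q = 4·8.4 = 33.6, and P = 179.4.
DWL is the triangle between Q = 33.6 and Q = 42: ½·(42 − 33.6)·(179.4 − 171) = 35.28.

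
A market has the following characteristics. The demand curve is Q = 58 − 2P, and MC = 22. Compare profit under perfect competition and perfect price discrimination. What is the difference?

Inverting demand: P = 29 − 0.5Q.
Under competition P = MC = 22, so Q = (29 − 22)/0.5 = 14.
Profit = (22 − 22)·14 = 0.
A perfectly discriminating monopolist sells every unit with P(Q) ≥ MC(Q), so output equals the competitive quantity Q = 14. Each buyer pays their reservation price, so CS = 0 and the firm captures all surplus.
PS equals the full surplus area, 49. Profit = 49 = 49.
Change in profit: 49 − 0 = 49.

π rises by 49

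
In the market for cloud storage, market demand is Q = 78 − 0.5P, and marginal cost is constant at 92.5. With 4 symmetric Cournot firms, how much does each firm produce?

Inverting demand: P = 156 − 2Q.
With 4 symmetric Cournot firms, each firm's FOC gives 156 − 10q = 92.5, so q = 6.35, Q = 4·6.35 = 25.4, and P = 105.2.

q_i = 6.35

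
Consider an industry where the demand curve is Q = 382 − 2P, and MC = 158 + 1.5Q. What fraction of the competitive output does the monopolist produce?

Q_m/Q_c = 0.8

Inverting demand: P = 191 − 0.5Q.
Monopoly sets MR = MC: 191 − Q = 158 + 1.5Q ⇒ Q = 13.2, P = 191 − 0.5·13.2 = 184.4.
Under competition P = MC: 191 − 0.5Q = 158 + 1.5Q ⇒ Q = 16.5, P = 182.75.
Ratio Q_m/Q_c = 13.2/16.5 = 0.8.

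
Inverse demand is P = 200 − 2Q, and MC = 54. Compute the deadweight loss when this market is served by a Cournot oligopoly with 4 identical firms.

DWL = 213.16

Perfect competition: P = MC = 54, so 200 − 2Q = 54 and Q = 73.
In a 4-firm Cournot equilibrium, symmetry and the first-order condition give q = (200 − 54)/(10) = 14.6. So Q = 58.4 and P = 83.2.
DWL is the triangle between Q = 58.4 and Q = 73: ½·(73 − 58.4)·(83.2 − 54) = 213.16.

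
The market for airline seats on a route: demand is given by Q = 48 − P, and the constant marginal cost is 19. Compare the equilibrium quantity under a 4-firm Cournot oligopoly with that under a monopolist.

Inverting demand: P = 48 − Q.
In a 4-firm Cournot equilibrium, symmetry and the first-order condition give q = (48 − 19)/(5) = 5.8. So Q = 23.2 and P = 24.8.
A monopolist chooses Q where MR = MC. MR = 48 − 2Q; setting this equal to 19 gives Q = 14.5 and P = 33.5.

Cournot: Q = 23.2; Monopoly: Q = 14.5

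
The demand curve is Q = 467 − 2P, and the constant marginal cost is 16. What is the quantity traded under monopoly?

Q = 217.5

Inverting demand: P = 233.5 − 0.5Q.
Monopoly sets MR = MC: 233.5 − Q = 16 ⇒ Q = 217.5, P = 233.5 − 0.5·217.5 = 124.75.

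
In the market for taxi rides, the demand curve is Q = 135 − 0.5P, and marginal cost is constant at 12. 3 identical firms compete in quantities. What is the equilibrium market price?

Inverting demand: P = 270 − 2Q.
With 3 symmetric Cournot firms, each firm's FOC gives 270 − 8q = 12, so q = 32.25, Q = 3·32.25 = 96.75, and P = 76.5.

P = 76.5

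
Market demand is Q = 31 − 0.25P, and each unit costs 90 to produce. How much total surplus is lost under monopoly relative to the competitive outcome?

DWL = 36.125

Inverting demand: P = 124 − 4Q.
Competitive firms price at marginal cost: P = 90, giving Q = 8.5.
The monopolist equates marginal revenue to marginal cost: 124 − 8Q = 90, so Q = 4.25. From demand, P = 107.
DWL is the triangle between Q = 4.25 and Q = 8.5: ½·(8.5 − 4.25)·(107 − 90) = 36.125.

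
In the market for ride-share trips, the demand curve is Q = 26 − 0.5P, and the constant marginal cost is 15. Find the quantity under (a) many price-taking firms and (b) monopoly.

Competition: Q = 18.5; Monopoly: Q = 9.25

Inverting demand: P = 52 − 2Q.
Under competition P = MC = 15, so Q = (52 − 15)/2 = 18.5.
A monopolist chooses Q where MR = MC. MR = 52 − 4Q; setting this equal to 15 gives Q = 9.25 and P = 33.5.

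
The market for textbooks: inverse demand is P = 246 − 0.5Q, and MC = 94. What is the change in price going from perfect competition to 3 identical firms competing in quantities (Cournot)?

P rises by 38

Competitive firms price at marginal cost: P = 94, giving Q = 304.
Cournot with 3 identical firms: the symmetric best-response condition is 246 − 2q = 94. Each firm produces q = 76, total output Q = 228, price P = 132.
Change in price: 132 − 94 = 38.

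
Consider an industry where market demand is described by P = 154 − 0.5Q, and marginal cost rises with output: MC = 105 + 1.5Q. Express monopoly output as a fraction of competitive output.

Q_m/Q_c = 0.8

Monopoly sets MR = MC: 154 − Q = 105 + 1.5Q ⇒ Q = 19.6, P = 154 − 0.5·19.6 = 144.2.
Under competition P = MC: 154 − 0.5Q = 105 + 1.5Q ⇒ Q = 24.5, P = 141.75.
Ratio Q_m/Q_c = 19.6/24.5 = 0.8.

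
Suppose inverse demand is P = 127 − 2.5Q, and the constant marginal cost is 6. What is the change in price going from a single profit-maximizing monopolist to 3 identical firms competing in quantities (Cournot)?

Price falls by 30.25

A monopolist chooses Q where MR = MC. MR = 127 − 5Q; setting this equal to 6 gives Q = 24.2 and P = 66.5.
Cournot with 3 identical firms: the symmetric best-response condition is 127 − 10q = 6. Each firm produces q = 12.1, total output Q = 36.3, price P = 36.25.
Change in price: 36.25 − 66.5 = −30.25.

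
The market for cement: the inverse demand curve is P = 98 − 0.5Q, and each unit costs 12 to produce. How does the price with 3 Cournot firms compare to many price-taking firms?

Cournot: P = 33.5; Competition: P = 12

In a 3-firm Cournot equilibrium, symmetry and the first-order condition give q = (98 − 12)/(2) = 43. So Q = 129 and P = 33.5.
Competitive firms price at marginal cost: P = 12, giving Q = 172.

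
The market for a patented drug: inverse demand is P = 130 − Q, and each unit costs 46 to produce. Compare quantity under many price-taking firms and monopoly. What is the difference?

Competitive firms price at marginal cost: P = 46, giving Q = 84.
Monopoly sets MR = MC: 130 − 2Q = 46 ⇒ Q = 42, P = 130 − 42 = 88.
Change in quantity: 42 − 84 = −42.

Quantity falls by 42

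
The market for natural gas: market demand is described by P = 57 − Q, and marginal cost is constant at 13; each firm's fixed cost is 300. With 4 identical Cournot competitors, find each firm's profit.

Cournot with 4 identical firms: the symmetric best-response condition is 57 − 5q = 13. Each firm produces q = 8.8, total output Q = 35.2, price P = 21.8.
Each firm's profit = (21.8 − 13)·8.8 − 300 = −222.56.

π_i = −222.56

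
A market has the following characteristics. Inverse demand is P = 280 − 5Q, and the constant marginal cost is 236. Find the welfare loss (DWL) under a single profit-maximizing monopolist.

DWL = 48.4

Under competition P = MC = 236, so Q = (280 − 236)/5 = 8.8.
Monopoly sets MR = MC: 280 − 10Q = 236 ⇒ Q = 4.4, P = 280 − 5·4.4 = 258.
DWL is the triangle between Q = 4.4 and Q = 8.8: ½·(8.8 − 4.4)·(258 − 236) = 48.4.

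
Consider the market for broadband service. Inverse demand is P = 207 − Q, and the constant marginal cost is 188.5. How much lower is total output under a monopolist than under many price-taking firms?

Perfect competition: P = MC = 188.5, so 207 − Q = 188.5 and Q = 18.5.
The monopolist equates marginal revenue to marginal cost: 207 − 2Q = 188.5, so Q = 9.25. From demand, P = 197.75.
Change in total output: 9.25 − 18.5 = −9.25.

Q falls by 9.25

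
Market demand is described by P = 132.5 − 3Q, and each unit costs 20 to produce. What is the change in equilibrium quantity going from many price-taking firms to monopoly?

Q falls by 18.75

Competitive firms price at marginal cost: P = 20, giving Q = 37.5.
Monopoly sets MR = MC: 132.5 − 6Q = 20 ⇒ Q = 18.75, P = 132.5 − 3·18.75 = 76.25.
Change in equilibrium quantity: 18.75 − 37.5 = −18.75.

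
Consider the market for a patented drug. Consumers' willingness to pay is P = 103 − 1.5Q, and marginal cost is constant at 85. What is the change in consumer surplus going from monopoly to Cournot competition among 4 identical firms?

A monopolist chooses Q where MR = MC. MR = 103 − 3Q; setting this equal to 85 gives Q = 6 and P = 94.
CS = ½·(103 − 94)·6 = 27.
Cournot with 4 identical firms: the symmetric best-response condition is 103 − 7.5q = 85. Each firm produces q = 2.4, total output Q = 9.6, price P = 88.6.
CS = ½·(103 − 88.6)·9.6 = 69.12.
Change in consumer surplus: 69.12 − 27 = 42.12.

CS rises by 42.12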